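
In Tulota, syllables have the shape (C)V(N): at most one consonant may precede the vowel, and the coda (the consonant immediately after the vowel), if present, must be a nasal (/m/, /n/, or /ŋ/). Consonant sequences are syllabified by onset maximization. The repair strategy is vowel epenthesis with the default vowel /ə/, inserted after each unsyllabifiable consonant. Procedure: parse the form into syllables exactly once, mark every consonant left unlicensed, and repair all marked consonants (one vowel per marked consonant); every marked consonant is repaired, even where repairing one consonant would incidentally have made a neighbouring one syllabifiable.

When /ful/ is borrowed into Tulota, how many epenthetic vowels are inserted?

The unsyllabifiable consonants are /l/; each receives one epenthetic vowel.

1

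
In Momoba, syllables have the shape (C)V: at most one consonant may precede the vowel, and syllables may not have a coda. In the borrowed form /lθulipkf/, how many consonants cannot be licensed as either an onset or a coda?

4

Under (C)V, the unsyllabifiable consonants are /l/, /p/, /k/, /f/ (no codas are permitted; onsets are limited to one consonant).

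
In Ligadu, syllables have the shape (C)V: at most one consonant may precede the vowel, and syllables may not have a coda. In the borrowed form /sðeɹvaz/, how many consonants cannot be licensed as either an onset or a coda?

Under (C)V, the unsyllabifiable consonants are /s/, /ɹ/, /z/ (no codas are permitted; onsets are limited to one consonant).

3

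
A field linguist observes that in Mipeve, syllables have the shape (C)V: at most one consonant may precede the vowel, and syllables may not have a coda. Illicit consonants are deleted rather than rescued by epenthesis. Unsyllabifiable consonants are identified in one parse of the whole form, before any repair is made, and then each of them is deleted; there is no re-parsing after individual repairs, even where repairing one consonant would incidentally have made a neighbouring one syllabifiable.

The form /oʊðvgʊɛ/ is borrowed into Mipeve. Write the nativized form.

Syllabifying with onset maximization leaves /ð/, /v/ stranded (no codas are permitted; onsets are limited to one consonant).
Each unlicensed consonant is deleted: /ð/, /v/.

oʊgʊɛ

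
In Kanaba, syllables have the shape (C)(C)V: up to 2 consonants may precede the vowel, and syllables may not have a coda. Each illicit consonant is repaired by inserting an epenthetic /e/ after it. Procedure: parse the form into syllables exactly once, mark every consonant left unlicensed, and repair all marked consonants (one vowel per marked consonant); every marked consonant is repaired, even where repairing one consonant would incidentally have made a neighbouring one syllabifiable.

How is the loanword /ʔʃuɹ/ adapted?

Syllabifying with onset maximization leaves /ɹ/ stranded (no codas are permitted; onsets may contain at most 2 consonants).
Inserting the epenthetic vowel yields /ɹ/ → /ɹe/.

ʔʃuɹe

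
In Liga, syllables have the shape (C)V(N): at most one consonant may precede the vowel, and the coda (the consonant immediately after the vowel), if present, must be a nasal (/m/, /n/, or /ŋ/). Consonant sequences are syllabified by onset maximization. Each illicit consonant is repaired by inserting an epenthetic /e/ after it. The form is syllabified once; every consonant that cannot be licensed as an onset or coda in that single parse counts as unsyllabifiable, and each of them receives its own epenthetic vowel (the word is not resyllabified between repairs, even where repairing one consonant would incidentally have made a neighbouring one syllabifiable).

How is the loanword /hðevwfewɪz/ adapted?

heðevewefewɪze

Under (C)V(N), the unsyllabifiable consonants are /h/, /v/, /w/, /z/ (only a nasal (/m/, /n/, or /ŋ/) is licensed in coda position; onsets are limited to one consonant).
Inserting the epenthetic vowel yields /h/ → /he/, /v/ → /ve/, /w/ → /we/, /z/ → /ze/.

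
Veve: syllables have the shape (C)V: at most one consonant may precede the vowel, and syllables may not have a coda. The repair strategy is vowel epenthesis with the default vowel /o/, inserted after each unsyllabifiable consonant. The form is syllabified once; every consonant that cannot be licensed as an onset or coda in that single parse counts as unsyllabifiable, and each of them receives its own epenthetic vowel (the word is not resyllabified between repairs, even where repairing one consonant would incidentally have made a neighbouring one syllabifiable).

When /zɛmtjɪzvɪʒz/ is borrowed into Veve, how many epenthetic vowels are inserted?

5

The unsyllabifiable consonants are /m/, /t/, /z/, /ʒ/, /z/; each receives one epenthetic vowel.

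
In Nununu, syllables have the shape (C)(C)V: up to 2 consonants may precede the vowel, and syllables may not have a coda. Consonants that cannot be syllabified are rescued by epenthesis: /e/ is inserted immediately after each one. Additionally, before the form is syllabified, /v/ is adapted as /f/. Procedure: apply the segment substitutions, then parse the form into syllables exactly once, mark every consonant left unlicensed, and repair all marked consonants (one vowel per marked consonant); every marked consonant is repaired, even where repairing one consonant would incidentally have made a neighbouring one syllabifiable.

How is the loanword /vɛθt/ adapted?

fɛθete

Substitution: /v/ → /f/, giving /fɛθt/.
Under (C)(C)V, the unsyllabifiable consonants are /θ/, /t/ (no codas are permitted; onsets may contain at most 2 consonants).
Epenthesis after each stranded consonant: /θ/ → /θe/, /t/ → /te/.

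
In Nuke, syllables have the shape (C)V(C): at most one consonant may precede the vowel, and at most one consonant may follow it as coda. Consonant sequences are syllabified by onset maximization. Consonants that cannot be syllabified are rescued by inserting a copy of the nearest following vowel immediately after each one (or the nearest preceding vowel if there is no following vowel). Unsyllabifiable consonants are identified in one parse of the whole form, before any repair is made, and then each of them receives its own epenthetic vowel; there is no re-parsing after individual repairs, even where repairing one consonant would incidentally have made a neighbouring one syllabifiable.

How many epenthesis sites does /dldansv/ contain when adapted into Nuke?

4

The unsyllabifiable consonants are /d/, /l/, /s/, /v/; each receives one epenthetic vowel.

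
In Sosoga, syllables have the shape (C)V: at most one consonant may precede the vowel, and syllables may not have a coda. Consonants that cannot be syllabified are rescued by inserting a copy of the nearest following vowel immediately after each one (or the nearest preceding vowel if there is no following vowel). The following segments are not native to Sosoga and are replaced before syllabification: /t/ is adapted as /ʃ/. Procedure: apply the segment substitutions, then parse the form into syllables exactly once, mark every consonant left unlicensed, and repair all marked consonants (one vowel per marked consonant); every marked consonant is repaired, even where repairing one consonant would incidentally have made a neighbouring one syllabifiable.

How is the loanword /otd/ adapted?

Substitution: /t/ → /ʃ/, giving /oʃd/.
Syllabifying with onset maximization leaves /ʃ/, /d/ stranded (no codas are permitted; onsets are limited to one consonant).
Each unlicensed consonant becomes the onset of a new syllable: /ʃ/ → /ʃo/, /d/ → /do/.

oʃodo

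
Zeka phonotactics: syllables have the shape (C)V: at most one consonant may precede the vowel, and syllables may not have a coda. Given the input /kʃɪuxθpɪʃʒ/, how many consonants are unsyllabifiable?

5

Under (C)V, the unsyllabifiable consonants are /k/, /x/, /θ/, /ʃ/, /ʒ/ (no codas are permitted; onsets are limited to one consonant).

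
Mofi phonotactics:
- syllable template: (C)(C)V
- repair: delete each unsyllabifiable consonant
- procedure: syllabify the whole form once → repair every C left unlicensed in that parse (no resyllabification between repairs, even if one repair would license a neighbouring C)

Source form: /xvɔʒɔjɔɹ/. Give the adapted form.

Syllabifying with onset maximization leaves /ɹ/ stranded (no codas are permitted; onsets may contain at most 2 consonants).
Deletion applies to /ɹ/.

xvɔʒɔjɔ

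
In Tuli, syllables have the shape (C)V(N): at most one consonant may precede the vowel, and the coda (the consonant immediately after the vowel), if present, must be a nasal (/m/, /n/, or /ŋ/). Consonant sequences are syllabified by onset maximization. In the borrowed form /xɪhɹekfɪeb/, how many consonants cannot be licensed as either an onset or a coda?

3

Under (C)V(N), the unsyllabifiable consonants are /h/, /k/, /b/ (only a nasal (/m/, /n/, or /ŋ/) is licensed in coda position; onsets are limited to one consonant).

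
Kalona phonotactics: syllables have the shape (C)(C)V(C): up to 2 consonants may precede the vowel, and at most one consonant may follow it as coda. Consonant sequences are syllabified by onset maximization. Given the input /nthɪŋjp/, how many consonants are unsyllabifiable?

The consonants /n/, /j/, /p/ cannot be parsed into a legal (C)(C)V(C) syllable (at most one coda consonant is licensed; onsets may contain at most 2 consonants).

3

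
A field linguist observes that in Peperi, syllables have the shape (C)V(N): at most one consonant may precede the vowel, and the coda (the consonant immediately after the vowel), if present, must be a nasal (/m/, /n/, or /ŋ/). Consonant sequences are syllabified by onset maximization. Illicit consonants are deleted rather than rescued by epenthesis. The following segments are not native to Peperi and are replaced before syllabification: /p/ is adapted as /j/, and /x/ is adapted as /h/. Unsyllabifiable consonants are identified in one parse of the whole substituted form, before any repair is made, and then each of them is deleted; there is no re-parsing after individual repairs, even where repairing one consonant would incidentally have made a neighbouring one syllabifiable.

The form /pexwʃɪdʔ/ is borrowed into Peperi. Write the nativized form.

jeʃɪ

Substitution: /p/ → /j/, /x/ → /h/, giving /jehwʃɪdʔ/.
Syllabifying with onset maximization leaves /h/, /w/, /d/, /ʔ/ stranded (only a nasal (/m/, /n/, or /ŋ/) is licensed in coda position; onsets are limited to one consonant).
Each unlicensed consonant is deleted: /h/, /w/, /d/, /ʔ/.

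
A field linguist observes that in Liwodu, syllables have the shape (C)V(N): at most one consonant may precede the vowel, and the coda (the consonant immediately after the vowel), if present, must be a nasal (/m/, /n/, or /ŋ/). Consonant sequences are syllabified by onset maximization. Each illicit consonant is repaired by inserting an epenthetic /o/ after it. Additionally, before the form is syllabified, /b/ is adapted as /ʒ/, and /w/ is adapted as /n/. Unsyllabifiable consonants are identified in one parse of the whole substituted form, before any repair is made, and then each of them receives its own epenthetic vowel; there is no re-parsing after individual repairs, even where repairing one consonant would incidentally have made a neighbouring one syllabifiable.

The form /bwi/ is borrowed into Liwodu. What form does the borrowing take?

ʒoni

Substitution: /b/ → /ʒ/, /w/ → /n/, giving /ʒni/.
Syllabifying with onset maximization leaves /ʒ/ stranded (only a nasal (/m/, /n/, or /ŋ/) is licensed in coda position; onsets are limited to one consonant).
Each unlicensed consonant becomes the onset of a new syllable: /ʒ/ → /ʒo/.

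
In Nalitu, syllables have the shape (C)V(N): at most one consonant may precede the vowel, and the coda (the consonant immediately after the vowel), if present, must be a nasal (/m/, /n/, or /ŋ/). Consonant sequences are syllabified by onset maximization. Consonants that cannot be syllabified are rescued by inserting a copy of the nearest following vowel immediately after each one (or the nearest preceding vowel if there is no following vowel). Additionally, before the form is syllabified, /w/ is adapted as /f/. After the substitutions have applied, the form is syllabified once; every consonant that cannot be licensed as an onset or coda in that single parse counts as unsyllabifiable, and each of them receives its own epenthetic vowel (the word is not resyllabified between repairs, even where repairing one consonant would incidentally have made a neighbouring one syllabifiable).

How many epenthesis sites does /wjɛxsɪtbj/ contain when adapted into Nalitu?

5

After substitution the input is /fjɛxsɪtbj/.
The unsyllabifiable consonants are /f/, /x/, /t/, /b/, /j/; each receives one epenthetic vowel.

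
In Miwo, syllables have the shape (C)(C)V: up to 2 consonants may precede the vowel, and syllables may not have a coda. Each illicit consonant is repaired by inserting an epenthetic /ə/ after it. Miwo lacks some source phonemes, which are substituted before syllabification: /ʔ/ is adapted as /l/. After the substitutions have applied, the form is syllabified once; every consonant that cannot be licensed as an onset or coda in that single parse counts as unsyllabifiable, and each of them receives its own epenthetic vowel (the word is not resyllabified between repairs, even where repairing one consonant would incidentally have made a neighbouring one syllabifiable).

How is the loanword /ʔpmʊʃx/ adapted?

ləpmʊʃəxə

Substitution: /ʔ/ → /l/, giving /lpmʊʃx/.
Syllabifying with onset maximization leaves /l/, /ʃ/, /x/ stranded (no codas are permitted; onsets may contain at most 2 consonants).
Each unlicensed consonant becomes the onset of a new syllable: /l/ → /lə/, /ʃ/ → /ʃə/, /x/ → /xə/.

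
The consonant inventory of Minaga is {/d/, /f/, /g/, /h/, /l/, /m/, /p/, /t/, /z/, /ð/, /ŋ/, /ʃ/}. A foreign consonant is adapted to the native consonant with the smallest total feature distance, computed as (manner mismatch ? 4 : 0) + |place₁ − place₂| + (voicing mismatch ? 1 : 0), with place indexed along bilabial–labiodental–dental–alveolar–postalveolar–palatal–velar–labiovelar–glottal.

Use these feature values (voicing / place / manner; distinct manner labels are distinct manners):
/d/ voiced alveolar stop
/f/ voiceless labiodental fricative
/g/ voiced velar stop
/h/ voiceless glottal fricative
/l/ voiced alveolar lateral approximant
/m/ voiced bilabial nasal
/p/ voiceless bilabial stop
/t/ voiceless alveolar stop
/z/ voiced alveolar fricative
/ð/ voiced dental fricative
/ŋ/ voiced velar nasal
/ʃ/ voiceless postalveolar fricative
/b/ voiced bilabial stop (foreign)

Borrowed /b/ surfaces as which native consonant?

/p/ is closest: same manner (stop), place distance 0 (bilabial→bilabial), voicing differs (+1); total 1. Next closest is /d/ at distance 3.

p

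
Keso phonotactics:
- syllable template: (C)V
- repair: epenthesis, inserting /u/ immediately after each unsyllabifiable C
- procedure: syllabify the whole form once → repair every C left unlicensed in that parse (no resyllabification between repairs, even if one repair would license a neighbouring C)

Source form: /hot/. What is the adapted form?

hotu

The consonants /t/ cannot be parsed into a legal (C)V syllable (no codas are permitted; onsets are limited to one consonant).
Each unlicensed consonant becomes the onset of a new syllable: /t/ → /tu/.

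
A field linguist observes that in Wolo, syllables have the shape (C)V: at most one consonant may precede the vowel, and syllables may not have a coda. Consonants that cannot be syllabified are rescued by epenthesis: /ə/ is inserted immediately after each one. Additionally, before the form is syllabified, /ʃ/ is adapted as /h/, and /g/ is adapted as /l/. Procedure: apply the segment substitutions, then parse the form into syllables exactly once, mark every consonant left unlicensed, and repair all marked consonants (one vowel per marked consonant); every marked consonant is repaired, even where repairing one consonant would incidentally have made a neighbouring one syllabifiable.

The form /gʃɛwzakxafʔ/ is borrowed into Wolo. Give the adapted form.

Substitution: /g/ → /l/, /ʃ/ → /h/, giving /lhɛwzakxafʔ/.
Under (C)V, the unsyllabifiable consonants are /l/, /w/, /k/, /f/, /ʔ/ (no codas are permitted; onsets are limited to one consonant).
Each unlicensed consonant becomes the onset of a new syllable: /l/ → /lə/, /w/ → /wə/, /k/ → /kə/, /f/ → /fə/, /ʔ/ → /ʔə/.

ləhɛwəzakəxafəʔə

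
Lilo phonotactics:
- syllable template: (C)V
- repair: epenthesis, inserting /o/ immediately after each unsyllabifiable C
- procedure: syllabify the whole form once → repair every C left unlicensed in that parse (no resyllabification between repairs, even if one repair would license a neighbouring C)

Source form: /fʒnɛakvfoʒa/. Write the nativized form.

foʒonɛakovofoʒa

Syllabifying with onset maximization leaves /f/, /ʒ/, /k/, /v/ stranded (no codas are permitted; onsets are limited to one consonant).
Each unlicensed consonant becomes the onset of a new syllable: /f/ → /fo/, /ʒ/ → /ʒo/, /k/ → /ko/, /v/ → /vo/.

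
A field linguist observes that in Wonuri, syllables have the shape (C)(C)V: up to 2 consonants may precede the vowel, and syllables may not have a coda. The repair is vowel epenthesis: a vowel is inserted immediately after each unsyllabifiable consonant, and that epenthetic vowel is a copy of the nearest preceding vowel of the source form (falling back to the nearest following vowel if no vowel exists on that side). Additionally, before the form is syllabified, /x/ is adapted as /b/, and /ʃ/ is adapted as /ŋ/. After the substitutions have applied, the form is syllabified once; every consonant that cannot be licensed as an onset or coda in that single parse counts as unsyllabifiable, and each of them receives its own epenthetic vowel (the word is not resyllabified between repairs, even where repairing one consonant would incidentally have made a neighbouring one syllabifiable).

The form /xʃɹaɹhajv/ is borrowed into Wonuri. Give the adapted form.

Substitution: /x/ → /b/, /ʃ/ → /ŋ/, giving /bŋɹaɹhajv/.
Under (C)(C)V, the unsyllabifiable consonants are /b/, /j/, /v/ (no codas are permitted; onsets may contain at most 2 consonants).
Each unlicensed consonant becomes the onset of a new syllable: /b/ → /ba/, /j/ → /ja/, /v/ → /va/.

baŋɹaɹhajava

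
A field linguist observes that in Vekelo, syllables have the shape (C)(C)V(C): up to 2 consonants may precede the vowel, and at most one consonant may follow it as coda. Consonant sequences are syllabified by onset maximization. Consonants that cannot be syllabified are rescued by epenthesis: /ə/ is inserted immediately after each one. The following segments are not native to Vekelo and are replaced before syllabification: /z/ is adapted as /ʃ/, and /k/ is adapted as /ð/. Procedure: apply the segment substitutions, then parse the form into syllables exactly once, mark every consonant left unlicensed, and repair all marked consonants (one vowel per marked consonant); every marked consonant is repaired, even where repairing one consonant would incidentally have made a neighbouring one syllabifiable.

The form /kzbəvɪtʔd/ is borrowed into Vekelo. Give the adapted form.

Substitution: /k/ → /ð/, /z/ → /ʃ/, giving /ðʃbəvɪtʔd/.
Syllabifying with onset maximization leaves /ð/, /ʔ/, /d/ stranded (at most one coda consonant is licensed; onsets may contain at most 2 consonants).
Inserting the epenthetic vowel yields /ð/ → /ðə/, /ʔ/ → /ʔə/, /d/ → /də/.

ðəʃbəvɪtʔədə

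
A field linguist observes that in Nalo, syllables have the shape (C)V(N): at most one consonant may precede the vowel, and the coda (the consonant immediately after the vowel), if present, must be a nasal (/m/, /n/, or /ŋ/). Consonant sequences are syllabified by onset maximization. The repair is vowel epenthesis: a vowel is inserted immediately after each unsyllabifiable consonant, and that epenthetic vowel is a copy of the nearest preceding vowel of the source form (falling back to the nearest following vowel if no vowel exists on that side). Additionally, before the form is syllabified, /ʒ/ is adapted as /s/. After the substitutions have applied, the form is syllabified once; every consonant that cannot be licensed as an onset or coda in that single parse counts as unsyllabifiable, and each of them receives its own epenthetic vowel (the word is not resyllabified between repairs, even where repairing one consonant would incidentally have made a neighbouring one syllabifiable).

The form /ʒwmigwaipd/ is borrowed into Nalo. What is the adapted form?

Substitution: /ʒ/ → /s/, giving /swmigwaipd/.
Syllabifying with onset maximization leaves /s/, /w/, /g/, /p/, /d/ stranded (only a nasal (/m/, /n/, or /ŋ/) is licensed in coda position; onsets are limited to one consonant).
Each unlicensed consonant becomes the onset of a new syllable: /s/ → /si/, /w/ → /wi/, /g/ → /gi/, /p/ → /pi/, /d/ → /di/.

siwimigiwaipidi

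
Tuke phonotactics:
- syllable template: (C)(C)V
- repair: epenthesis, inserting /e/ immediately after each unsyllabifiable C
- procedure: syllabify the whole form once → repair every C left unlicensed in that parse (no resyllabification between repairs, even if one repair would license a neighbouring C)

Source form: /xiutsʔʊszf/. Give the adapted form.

xiutesʔʊsezefe

The consonants /t/, /s/, /z/, /f/ cannot be parsed into a legal (C)(C)V syllable (no codas are permitted; onsets may contain at most 2 consonants).
Epenthesis after each stranded consonant: /t/ → /te/, /s/ → /se/, /z/ → /ze/, /f/ → /fe/.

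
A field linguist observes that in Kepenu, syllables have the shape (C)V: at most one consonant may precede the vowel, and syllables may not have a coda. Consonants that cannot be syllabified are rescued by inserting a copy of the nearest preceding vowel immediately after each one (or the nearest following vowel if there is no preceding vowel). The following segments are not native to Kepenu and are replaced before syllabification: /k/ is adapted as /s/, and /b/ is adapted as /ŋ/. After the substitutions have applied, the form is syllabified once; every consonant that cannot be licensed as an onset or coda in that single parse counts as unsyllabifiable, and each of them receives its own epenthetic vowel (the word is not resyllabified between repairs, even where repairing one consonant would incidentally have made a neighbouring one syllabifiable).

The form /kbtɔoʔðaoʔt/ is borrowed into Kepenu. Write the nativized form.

Substitution: /k/ → /s/, /b/ → /ŋ/, giving /sŋtɔoʔðaoʔt/.
Under (C)V, the unsyllabifiable consonants are /s/, /ŋ/, /ʔ/, /ʔ/, /t/ (no codas are permitted; onsets are limited to one consonant).
Each unlicensed consonant becomes the onset of a new syllable: /s/ → /sɔ/, /ŋ/ → /ŋɔ/, /ʔ/ → /ʔo/, /ʔ/ → /ʔo/, /t/ → /to/.

sɔŋɔtɔoʔoðaoʔoto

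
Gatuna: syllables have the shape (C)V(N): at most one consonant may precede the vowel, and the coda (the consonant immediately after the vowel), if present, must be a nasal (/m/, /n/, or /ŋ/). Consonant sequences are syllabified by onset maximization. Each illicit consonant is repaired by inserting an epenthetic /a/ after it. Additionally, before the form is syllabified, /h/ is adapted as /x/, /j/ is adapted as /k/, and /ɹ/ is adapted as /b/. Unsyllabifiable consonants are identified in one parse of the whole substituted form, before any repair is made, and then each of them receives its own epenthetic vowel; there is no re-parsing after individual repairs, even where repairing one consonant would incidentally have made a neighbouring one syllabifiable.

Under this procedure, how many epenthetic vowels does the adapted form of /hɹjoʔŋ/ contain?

After substitution the input is /xbkoʔŋ/.
The unsyllabifiable consonants are /x/, /b/, /ʔ/, /ŋ/; each receives one epenthetic vowel.

4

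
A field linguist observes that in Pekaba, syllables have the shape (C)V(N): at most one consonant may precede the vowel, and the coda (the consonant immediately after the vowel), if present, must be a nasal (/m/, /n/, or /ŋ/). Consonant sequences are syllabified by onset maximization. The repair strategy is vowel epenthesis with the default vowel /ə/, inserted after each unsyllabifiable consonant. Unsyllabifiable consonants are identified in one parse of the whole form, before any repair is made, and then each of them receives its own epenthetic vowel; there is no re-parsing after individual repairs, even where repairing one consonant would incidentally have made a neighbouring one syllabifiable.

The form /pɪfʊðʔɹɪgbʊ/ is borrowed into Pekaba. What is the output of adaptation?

pɪfʊðəʔəɹɪgəbʊ

Syllabifying with onset maximization leaves /ð/, /ʔ/, /g/ stranded (only a nasal (/m/, /n/, or /ŋ/) is licensed in coda position; onsets are limited to one consonant).
Epenthesis after each stranded consonant: /ð/ → /ðə/, /ʔ/ → /ʔə/, /g/ → /gə/.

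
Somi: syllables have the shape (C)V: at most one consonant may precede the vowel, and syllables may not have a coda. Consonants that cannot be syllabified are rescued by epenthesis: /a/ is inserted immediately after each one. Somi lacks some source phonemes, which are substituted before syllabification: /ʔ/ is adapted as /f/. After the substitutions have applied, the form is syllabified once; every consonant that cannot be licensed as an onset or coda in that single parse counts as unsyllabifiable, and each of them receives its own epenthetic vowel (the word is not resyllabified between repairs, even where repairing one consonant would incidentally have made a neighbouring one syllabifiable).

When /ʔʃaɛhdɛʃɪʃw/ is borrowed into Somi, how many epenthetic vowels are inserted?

After substitution the input is /fʃaɛhdɛʃɪʃw/.
The unsyllabifiable consonants are /f/, /h/, /ʃ/, /w/; each receives one epenthetic vowel.

4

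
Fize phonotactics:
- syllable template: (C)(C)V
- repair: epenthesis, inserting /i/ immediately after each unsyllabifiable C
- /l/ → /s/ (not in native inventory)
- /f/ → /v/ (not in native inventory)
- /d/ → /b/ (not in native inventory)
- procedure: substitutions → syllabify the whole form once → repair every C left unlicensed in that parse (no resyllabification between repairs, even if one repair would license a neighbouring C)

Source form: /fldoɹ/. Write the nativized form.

visboɹi

Substitution: /f/ → /v/, /l/ → /s/, /d/ → /b/, giving /vsboɹ/.
The consonants /v/, /ɹ/ cannot be parsed into a legal (C)(C)V syllable (no codas are permitted; onsets may contain at most 2 consonants).
Inserting the epenthetic vowel yields /v/ → /vi/, /ɹ/ → /ɹi/.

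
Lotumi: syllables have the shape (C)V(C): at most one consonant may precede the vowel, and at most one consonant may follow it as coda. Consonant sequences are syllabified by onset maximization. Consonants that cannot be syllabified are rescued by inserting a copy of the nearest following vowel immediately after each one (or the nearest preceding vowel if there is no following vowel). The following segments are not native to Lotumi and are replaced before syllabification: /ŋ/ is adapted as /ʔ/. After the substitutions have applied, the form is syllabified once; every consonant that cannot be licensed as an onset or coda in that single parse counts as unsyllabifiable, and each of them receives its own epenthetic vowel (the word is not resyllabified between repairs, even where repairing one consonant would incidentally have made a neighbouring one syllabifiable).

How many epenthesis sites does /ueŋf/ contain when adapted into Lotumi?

After substitution the input is /ueʔf/.
The unsyllabifiable consonants are /f/; each receives one epenthetic vowel.

1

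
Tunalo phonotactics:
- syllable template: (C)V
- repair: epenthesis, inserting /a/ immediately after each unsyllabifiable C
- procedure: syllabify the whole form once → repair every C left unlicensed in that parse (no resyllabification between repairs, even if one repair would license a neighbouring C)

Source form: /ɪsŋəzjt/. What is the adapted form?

ɪsaŋəzajata

Syllabifying with onset maximization leaves /s/, /z/, /j/, /t/ stranded (no codas are permitted; onsets are limited to one consonant).
Each unlicensed consonant becomes the onset of a new syllable: /s/ → /sa/, /z/ → /za/, /j/ → /ja/, /t/ → /ta/.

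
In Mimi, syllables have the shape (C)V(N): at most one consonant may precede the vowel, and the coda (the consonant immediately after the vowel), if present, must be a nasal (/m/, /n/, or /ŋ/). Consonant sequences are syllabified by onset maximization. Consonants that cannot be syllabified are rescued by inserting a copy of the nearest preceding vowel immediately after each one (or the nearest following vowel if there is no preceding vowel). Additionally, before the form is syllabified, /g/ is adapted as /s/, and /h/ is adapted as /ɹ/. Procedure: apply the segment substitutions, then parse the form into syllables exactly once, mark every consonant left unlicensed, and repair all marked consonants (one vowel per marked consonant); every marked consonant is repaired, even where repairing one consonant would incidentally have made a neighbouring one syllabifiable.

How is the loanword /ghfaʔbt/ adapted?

saɹafaʔabata

Substitution: /g/ → /s/, /h/ → /ɹ/, giving /sɹfaʔbt/.
Syllabifying with onset maximization leaves /s/, /ɹ/, /ʔ/, /b/, /t/ stranded (only a nasal (/m/, /n/, or /ŋ/) is licensed in coda position; onsets are limited to one consonant).
Inserting the epenthetic vowel yields /s/ → /sa/, /ɹ/ → /ɹa/, /ʔ/ → /ʔa/, /b/ → /ba/, /t/ → /ta/.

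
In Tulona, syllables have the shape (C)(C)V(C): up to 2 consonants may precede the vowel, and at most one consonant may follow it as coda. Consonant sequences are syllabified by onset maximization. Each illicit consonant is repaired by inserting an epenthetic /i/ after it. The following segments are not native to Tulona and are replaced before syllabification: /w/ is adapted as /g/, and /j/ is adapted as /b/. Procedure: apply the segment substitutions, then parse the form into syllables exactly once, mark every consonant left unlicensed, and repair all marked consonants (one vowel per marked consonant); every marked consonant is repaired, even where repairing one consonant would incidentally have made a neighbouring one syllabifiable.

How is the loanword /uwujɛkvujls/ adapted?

Substitution: /w/ → /g/, /j/ → /b/, giving /ugubɛkvubls/.
Under (C)(C)V(C), the unsyllabifiable consonants are /l/, /s/ (at most one coda consonant is licensed; onsets may contain at most 2 consonants).
Each unlicensed consonant becomes the onset of a new syllable: /l/ → /li/, /s/ → /si/.

ugubɛkvublisi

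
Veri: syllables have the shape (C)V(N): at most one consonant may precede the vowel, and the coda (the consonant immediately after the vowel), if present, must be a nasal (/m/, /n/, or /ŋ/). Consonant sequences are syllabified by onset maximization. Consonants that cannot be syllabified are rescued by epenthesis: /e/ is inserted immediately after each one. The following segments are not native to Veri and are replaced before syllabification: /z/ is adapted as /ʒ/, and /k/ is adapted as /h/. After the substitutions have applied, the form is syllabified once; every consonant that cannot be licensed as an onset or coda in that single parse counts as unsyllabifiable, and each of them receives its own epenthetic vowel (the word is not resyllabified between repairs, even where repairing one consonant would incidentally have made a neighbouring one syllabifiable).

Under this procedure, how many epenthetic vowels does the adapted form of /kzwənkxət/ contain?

4

After substitution the input is /hʒwənhxət/.
The unsyllabifiable consonants are /h/, /ʒ/, /h/, /t/; each receives one epenthetic vowel.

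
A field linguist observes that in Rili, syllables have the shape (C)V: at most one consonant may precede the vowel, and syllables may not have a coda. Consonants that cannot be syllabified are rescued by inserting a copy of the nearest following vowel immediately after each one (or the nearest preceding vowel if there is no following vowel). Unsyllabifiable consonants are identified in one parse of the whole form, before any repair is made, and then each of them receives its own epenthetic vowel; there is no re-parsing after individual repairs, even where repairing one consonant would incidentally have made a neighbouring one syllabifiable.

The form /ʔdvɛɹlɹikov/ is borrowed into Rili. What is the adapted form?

The consonants /ʔ/, /d/, /ɹ/, /l/, /v/ cannot be parsed into a legal (C)V syllable (no codas are permitted; onsets are limited to one consonant).
Each unlicensed consonant becomes the onset of a new syllable: /ʔ/ → /ʔɛ/, /d/ → /dɛ/, /ɹ/ → /ɹi/, /l/ → /li/, /v/ → /vo/.

ʔɛdɛvɛɹiliɹikovo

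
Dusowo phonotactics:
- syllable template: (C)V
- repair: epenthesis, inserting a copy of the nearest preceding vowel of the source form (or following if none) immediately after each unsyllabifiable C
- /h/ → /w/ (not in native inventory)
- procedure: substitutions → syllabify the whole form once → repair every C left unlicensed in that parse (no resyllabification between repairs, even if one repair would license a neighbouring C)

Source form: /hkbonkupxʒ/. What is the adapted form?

wokobonokupuxuʒu

Substitution: /h/ → /w/, giving /wkbonkupxʒ/.
Under (C)V, the unsyllabifiable consonants are /w/, /k/, /n/, /p/, /x/, /ʒ/ (no codas are permitted; onsets are limited to one consonant).
Inserting the epenthetic vowel yields /w/ → /wo/, /k/ → /ko/, /n/ → /no/, /p/ → /pu/, /x/ → /xu/, /ʒ/ → /ʒu/.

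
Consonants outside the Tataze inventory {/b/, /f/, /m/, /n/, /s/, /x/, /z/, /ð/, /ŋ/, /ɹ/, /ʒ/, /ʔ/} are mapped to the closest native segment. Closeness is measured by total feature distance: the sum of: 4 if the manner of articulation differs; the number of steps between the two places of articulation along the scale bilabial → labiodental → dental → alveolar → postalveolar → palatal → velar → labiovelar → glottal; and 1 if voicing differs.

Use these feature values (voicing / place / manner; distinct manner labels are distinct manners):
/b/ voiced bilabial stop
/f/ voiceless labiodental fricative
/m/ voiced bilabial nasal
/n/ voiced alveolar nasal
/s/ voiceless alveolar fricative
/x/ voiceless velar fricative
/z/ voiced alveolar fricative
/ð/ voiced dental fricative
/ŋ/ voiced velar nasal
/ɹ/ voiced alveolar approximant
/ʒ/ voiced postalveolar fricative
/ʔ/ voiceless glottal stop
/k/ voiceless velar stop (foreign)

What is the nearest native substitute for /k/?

ʔ

/ʔ/ is closest: same manner (stop), place distance 2 (velar→glottal), same voicing; total 2. Next closest is /x/ at distance 4.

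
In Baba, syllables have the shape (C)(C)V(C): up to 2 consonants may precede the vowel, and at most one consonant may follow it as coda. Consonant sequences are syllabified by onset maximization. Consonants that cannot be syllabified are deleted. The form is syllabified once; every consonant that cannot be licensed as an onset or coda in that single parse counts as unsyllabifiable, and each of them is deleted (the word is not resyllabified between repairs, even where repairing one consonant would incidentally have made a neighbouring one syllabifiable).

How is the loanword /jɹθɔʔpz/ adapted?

ɹθɔʔ

The consonants /j/, /p/, /z/ cannot be parsed into a legal (C)(C)V(C) syllable (at most one coda consonant is licensed; onsets may contain at most 2 consonants).
Deletion applies to /j/, /p/, /z/.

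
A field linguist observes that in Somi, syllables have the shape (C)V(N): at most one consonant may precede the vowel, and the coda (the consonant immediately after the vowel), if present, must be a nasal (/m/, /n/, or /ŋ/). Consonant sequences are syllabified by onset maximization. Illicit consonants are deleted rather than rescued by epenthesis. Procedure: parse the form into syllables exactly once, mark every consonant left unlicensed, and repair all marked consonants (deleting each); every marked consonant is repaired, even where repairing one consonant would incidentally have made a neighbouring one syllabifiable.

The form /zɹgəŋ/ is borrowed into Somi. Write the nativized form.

gəŋ

Under (C)V(N), the unsyllabifiable consonants are /z/, /ɹ/ (only a nasal (/m/, /n/, or /ŋ/) is licensed in coda position; onsets are limited to one consonant).
Deleting the stranded consonants removes /z/, /ɹ/.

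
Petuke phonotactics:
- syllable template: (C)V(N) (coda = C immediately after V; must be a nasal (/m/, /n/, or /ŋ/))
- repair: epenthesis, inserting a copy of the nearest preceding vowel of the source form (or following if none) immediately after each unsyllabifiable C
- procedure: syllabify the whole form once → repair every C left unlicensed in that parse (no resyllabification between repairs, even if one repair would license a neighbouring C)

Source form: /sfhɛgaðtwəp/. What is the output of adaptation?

The consonants /s/, /f/, /ð/, /t/, /p/ cannot be parsed into a legal (C)V(N) syllable (only a nasal (/m/, /n/, or /ŋ/) is licensed in coda position; onsets are limited to one consonant).
Epenthesis after each stranded consonant: /s/ → /sɛ/, /f/ → /fɛ/, /ð/ → /ða/, /t/ → /ta/, /p/ → /pə/.

sɛfɛhɛgaðatawəpə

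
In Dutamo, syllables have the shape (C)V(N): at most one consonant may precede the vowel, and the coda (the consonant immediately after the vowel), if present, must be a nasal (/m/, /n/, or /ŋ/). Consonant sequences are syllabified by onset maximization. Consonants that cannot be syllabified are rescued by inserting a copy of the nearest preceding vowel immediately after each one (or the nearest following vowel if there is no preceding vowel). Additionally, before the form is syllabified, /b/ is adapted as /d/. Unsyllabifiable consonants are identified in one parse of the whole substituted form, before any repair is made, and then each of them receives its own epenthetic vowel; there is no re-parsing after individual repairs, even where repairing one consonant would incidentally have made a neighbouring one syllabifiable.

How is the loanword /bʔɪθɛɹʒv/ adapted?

dɪʔɪθɛɹɛʒɛvɛ

Substitution: /b/ → /d/, giving /dʔɪθɛɹʒv/.
Syllabifying with onset maximization leaves /d/, /ɹ/, /ʒ/, /v/ stranded (only a nasal (/m/, /n/, or /ŋ/) is licensed in coda position; onsets are limited to one consonant).
Inserting the epenthetic vowel yields /d/ → /dɪ/, /ɹ/ → /ɹɛ/, /ʒ/ → /ʒɛ/, /v/ → /vɛ/.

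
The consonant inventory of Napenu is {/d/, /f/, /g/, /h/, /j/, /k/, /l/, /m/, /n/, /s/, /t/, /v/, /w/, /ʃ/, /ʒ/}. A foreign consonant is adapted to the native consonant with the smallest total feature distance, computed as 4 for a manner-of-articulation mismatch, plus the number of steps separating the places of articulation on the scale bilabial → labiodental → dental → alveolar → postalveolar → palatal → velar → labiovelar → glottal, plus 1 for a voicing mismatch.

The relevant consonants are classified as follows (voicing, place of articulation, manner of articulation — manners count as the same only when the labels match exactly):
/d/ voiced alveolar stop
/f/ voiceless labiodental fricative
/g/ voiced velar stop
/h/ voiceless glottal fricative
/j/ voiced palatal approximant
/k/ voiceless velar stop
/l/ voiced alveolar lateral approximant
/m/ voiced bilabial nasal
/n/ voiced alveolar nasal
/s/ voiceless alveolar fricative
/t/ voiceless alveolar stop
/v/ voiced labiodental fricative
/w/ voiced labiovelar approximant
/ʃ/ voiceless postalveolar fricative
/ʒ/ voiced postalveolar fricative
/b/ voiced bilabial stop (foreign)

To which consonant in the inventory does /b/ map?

d

/d/ is closest: same manner (stop), place distance 3 (bilabial→alveolar), same voicing; total 3. Next closest is /m/ at distance 4.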